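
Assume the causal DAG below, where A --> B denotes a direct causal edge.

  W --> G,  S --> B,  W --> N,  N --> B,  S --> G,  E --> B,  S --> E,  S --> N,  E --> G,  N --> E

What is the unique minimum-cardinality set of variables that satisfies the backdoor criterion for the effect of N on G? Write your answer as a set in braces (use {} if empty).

{S, W}

Variables eligible for adjustment (non-descendants of N, excluding N and G): {S, W}.
Backdoor paths from N to G:
  P1: N <- W -> G
  P2: N <- S -> E -> G
  P3: N <- S -> B <- E -> G
  P4: N <- S -> G
The empty set is not sufficient: P1 (N <- W -> G) has no collider blocking it and no conditioned non-collider, so it is open.
Try {S, W}:
  P1: blocked at fork node W ∈ conditioning set.
  P2: blocked at fork node S ∈ conditioning set.
  P3: blocked at fork node S ∈ conditioning set.
  P4: blocked at fork node S ∈ conditioning set.
{S, W} contains no descendant of N and blocks every backdoor path.
Every element of {S, W} is needed (dropping S leaves P2 open; dropping W leaves P1 open), so no proper subset is valid.
Among all size-2 subsets of the eligible variables, only {S, W} blocks every backdoor path, so it is the unique smallest valid adjustment set.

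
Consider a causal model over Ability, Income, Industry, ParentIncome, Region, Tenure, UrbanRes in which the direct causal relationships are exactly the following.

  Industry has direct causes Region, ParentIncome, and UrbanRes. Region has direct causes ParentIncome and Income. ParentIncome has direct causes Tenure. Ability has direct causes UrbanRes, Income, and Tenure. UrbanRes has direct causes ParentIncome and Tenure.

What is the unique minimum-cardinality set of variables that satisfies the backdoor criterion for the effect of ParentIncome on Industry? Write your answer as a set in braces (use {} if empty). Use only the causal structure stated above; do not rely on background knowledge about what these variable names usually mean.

Variables eligible for adjustment (non-descendants of ParentIncome, excluding ParentIncome and Industry): {Income, Tenure}.
Backdoor paths from ParentIncome to Industry:
  P1: ParentIncome <- Tenure -> UrbanRes -> Industry
  P2: ParentIncome <- Tenure -> UrbanRes -> Ability <- Income -> Region -> Industry
  P3: ParentIncome <- Tenure -> Ability <- Income -> Region -> Industry
  P4: ParentIncome <- Tenure -> Ability <- UrbanRes -> Industry
The empty set is not sufficient: P1 (ParentIncome <- Tenure -> UrbanRes -> Industry) has no collider blocking it and no conditioned non-collider, so it is open.
Try {Tenure}:
  P1: blocked at fork node Tenure ∈ conditioning set.
  P2: blocked at fork node Tenure ∈ conditioning set.
  P3: blocked at fork node Tenure ∈ conditioning set.
  P4: blocked at fork node Tenure ∈ conditioning set.
{Tenure} contains no descendant of ParentIncome and blocks every backdoor path.
No other singleton works — e.g. {Income} leaves P1 open — so {Tenure} is the unique smallest valid adjustment set.

{Tenure}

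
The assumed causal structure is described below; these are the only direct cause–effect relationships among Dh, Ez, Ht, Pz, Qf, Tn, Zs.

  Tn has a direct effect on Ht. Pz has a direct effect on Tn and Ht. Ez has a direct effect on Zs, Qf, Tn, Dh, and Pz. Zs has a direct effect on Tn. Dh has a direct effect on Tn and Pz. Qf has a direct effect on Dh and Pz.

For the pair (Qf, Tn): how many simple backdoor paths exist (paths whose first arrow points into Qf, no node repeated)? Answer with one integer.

8

A backdoor path from Qf to Tn is any simple undirected path whose first edge points into Qf (i.e. leaves Qf via a parent).
Parents of Qf: {Ez}.
Enumerating:
  P1: Qf <- Ez -> Zs -> Tn
  P2: Qf <- Ez -> Dh -> Pz -> Tn
  P3: Qf <- Ez -> Dh -> Pz -> Ht <- Tn
  P4: Qf <- Ez -> Dh -> Tn
  P5: Qf <- Ez -> Pz <- Dh -> Tn
  P6: Qf <- Ez -> Pz -> Tn
  P7: Qf <- Ez -> Pz -> Ht <- Tn
  P8: Qf <- Ez -> Tn
That exhausts the simple backdoor paths. Count: 8.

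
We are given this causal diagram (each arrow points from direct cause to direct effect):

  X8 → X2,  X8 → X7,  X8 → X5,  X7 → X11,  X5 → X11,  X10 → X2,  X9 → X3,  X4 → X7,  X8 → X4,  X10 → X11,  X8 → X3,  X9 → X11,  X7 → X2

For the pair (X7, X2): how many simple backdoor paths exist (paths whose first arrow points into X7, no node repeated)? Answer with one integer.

6

A backdoor path from X7 to X2 is any simple undirected path whose first edge points into X7 (i.e. leaves X7 via a parent).
Parents of X7: {X4, X8}.
Enumerating:
  P1: X7 <- X8 -> X3 <- X9 -> X11 <- X10 -> X2
  P2: X7 <- X8 -> X5 -> X11 <- X10 -> X2
  P3: X7 <- X8 -> X2
  P4: X7 <- X4 <- X8 -> X3 <- X9 -> X11 <- X10 -> X2
  P5: X7 <- X4 <- X8 -> X5 -> X11 <- X10 -> X2
  P6: X7 <- X4 <- X8 -> X2
That exhausts the simple backdoor paths. Count: 6.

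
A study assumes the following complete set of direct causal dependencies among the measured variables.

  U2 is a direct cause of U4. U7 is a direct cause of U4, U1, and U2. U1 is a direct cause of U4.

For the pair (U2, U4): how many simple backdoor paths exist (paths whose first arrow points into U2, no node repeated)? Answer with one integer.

2

A backdoor path from U2 to U4 is any simple undirected path whose first edge points into U2 (i.e. leaves U2 via a parent).
Parents of U2: {U7}.
Enumerating:
  P1: U2 <- U7 -> U1 -> U4
  P2: U2 <- U7 -> U4
That exhausts the simple backdoor paths. Count: 2.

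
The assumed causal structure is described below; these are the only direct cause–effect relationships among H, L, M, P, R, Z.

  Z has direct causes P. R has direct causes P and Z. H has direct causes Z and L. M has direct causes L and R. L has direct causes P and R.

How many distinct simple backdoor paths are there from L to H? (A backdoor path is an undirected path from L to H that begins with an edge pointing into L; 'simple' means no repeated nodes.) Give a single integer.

A backdoor path from L to H is any simple undirected path whose first edge points into L (i.e. leaves L via a parent).
Parents of L: {P, R}.
Enumerating:
  P1: L <- P -> Z -> H
  P2: L <- P -> R <- Z -> H
  P3: L <- R <- P -> Z -> H
  P4: L <- R <- Z -> H
That exhausts the simple backdoor paths. Count: 4.

4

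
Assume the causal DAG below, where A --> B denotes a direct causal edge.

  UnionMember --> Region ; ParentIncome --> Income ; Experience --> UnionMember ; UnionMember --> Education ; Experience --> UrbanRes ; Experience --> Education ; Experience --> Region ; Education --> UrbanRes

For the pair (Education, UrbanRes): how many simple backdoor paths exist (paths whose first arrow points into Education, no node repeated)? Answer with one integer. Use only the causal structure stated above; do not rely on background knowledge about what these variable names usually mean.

A backdoor path from Education to UrbanRes is any simple undirected path whose first edge points into Education (i.e. leaves Education via a parent).
Parents of Education: {Experience, UnionMember}.
Enumerating:
  P1: Education <- Experience -> UrbanRes
  P2: Education <- UnionMember <- Experience -> UrbanRes
  P3: Education <- UnionMember -> Region <- Experience -> UrbanRes
That exhausts the simple backdoor paths. Count: 3.

3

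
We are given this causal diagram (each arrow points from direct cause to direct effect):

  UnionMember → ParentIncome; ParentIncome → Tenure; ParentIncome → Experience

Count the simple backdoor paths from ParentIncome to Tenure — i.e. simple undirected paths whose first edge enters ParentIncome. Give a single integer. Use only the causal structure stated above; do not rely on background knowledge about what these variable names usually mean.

A backdoor path from ParentIncome to Tenure is any simple undirected path whose first edge points into ParentIncome (i.e. leaves ParentIncome via a parent).
Parents of ParentIncome: {UnionMember}.
No simple path from any parent of ParentIncome reaches Tenure without revisiting ParentIncome, so there are no backdoor paths.

0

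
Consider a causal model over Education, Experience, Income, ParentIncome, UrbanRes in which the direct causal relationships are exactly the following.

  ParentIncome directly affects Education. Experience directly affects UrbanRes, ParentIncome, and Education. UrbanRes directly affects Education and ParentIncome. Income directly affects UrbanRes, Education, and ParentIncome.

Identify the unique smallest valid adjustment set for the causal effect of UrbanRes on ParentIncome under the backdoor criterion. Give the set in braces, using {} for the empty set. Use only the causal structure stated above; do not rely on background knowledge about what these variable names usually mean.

Variables eligible for adjustment (non-descendants of UrbanRes, excluding UrbanRes and ParentIncome): {Experience, Income}.
Backdoor paths from UrbanRes to ParentIncome:
  P1: UrbanRes <- Experience -> ParentIncome
  P2: UrbanRes <- Experience -> Education <- Income -> ParentIncome
  P3: UrbanRes <- Experience -> Education <- ParentIncome
  P4: UrbanRes <- Income -> ParentIncome
  P5: UrbanRes <- Income -> Education <- Experience -> ParentIncome
  P6: UrbanRes <- Income -> Education <- ParentIncome
The empty set is not sufficient: P1 (UrbanRes <- Experience -> ParentIncome) has no collider blocking it and no conditioned non-collider, so it is open.
Try {Experience, Income}:
  P1: blocked at fork node Experience ∈ conditioning set.
  P2: blocked at fork node Experience ∈ conditioning set.
  P3: blocked at fork node Experience ∈ conditioning set.
  P4: blocked at fork node Income ∈ conditioning set.
  P5: blocked at fork node Income ∈ conditioning set.
  P6: blocked at fork node Income ∈ conditioning set.
{Experience, Income} contains no descendant of UrbanRes and blocks every backdoor path.
Every element of {Experience, Income} is needed (dropping Experience leaves P1 open; dropping Income leaves P4 open), so no proper subset is valid.
Among all size-2 subsets of the eligible variables, only {Experience, Income} blocks every backdoor path, so it is the unique smallest valid adjustment set.

{Experience, Income}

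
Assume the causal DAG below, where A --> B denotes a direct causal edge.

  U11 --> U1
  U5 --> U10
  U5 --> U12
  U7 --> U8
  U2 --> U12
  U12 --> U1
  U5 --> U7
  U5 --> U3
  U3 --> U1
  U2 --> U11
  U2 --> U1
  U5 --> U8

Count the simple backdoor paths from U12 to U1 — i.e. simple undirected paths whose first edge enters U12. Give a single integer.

A backdoor path from U12 to U1 is any simple undirected path whose first edge points into U12 (i.e. leaves U12 via a parent).
Parents of U12: {U2, U5}.
Enumerating:
  P1: U12 <- U5 -> U3 -> U1
  P2: U12 <- U2 -> U11 -> U1
  P3: U12 <- U2 -> U1
That exhausts the simple backdoor paths. Count: 3.

3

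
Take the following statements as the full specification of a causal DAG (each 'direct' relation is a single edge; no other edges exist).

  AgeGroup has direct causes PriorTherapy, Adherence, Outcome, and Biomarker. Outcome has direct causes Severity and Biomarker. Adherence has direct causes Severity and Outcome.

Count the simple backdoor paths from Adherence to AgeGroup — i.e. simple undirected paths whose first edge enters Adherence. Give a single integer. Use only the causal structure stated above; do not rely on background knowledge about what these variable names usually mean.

A backdoor path from Adherence to AgeGroup is any simple undirected path whose first edge points into Adherence (i.e. leaves Adherence via a parent).
Parents of Adherence: {Outcome, Severity}.
Enumerating:
  P1: Adherence <- Severity -> Outcome <- Biomarker -> AgeGroup
  P2: Adherence <- Severity -> Outcome -> AgeGroup
  P3: Adherence <- Outcome <- Biomarker -> AgeGroup
  P4: Adherence <- Outcome -> AgeGroup
That exhausts the simple backdoor paths. Count: 4.

4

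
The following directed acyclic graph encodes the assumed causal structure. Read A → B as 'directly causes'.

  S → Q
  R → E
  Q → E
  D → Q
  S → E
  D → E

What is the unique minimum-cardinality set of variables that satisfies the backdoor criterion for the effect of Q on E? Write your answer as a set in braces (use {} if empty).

{D, S}

Variables eligible for adjustment (non-descendants of Q, excluding Q and E): {D, R, S}.
Backdoor paths from Q to E:
  P1: Q <- S -> E
  P2: Q <- D -> E
The empty set is not sufficient: P1 (Q <- S -> E) has no collider blocking it and no conditioned non-collider, so it is open.
Try {D, S}:
  P1: blocked at fork node S ∈ conditioning set.
  P2: blocked at fork node D ∈ conditioning set.
{D, S} contains no descendant of Q and blocks every backdoor path.
Every element of {D, S} is needed (dropping D leaves P2 open; dropping S leaves P1 open), so no proper subset is valid.
Among all size-2 subsets of the eligible variables, only {D, S} blocks every backdoor path, so it is the unique smallest valid adjustment set.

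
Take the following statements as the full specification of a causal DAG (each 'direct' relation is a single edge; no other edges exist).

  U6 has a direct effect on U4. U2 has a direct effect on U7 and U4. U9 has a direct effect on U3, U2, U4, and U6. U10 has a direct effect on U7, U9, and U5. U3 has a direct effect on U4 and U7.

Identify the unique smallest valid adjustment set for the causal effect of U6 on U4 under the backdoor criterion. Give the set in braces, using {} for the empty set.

Variables eligible for adjustment (non-descendants of U6, excluding U6 and U4): {U10, U2, U3, U5, U7, U9}.
Backdoor paths from U6 to U4:
  P1: U6 <- U9 <- U10 -> U7 <- U2 -> U4
  P2: U6 <- U9 <- U10 -> U7 <- U3 -> U4
  P3: U6 <- U9 -> U2 -> U7 <- U3 -> U4
  P4: U6 <- U9 -> U2 -> U4
  P5: U6 <- U9 -> U3 -> U7 <- U2 -> U4
  P6: U6 <- U9 -> U3 -> U4
  P7: U6 <- U9 -> U4
The empty set is not sufficient: P4 (U6 <- U9 -> U2 -> U4) has no collider blocking it and no conditioned non-collider, so it is open.
Try {U9}:
  P1: blocked at chain node U9 ∈ conditioning set.
  P2: blocked at chain node U9 ∈ conditioning set.
  P3: blocked at fork node U9 ∈ conditioning set.
  P4: blocked at fork node U9 ∈ conditioning set.
  P5: blocked at fork node U9 ∈ conditioning set.
  P6: blocked at fork node U9 ∈ conditioning set.
  P7: blocked at fork node U9 ∈ conditioning set.
{U9} contains no descendant of U6 and blocks every backdoor path.
No other singleton works — e.g. {U10} leaves P4 open — so {U9} is the unique smallest valid adjustment set.

{U9}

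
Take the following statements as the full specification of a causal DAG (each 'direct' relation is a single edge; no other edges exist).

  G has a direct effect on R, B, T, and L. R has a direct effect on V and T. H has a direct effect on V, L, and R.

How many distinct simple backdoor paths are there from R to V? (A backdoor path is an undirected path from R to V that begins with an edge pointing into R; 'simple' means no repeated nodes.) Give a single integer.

2

A backdoor path from R to V is any simple undirected path whose first edge points into R (i.e. leaves R via a parent).
Parents of R: {G, H}.
Enumerating:
  P1: R <- H -> V
  P2: R <- G -> L <- H -> V
That exhausts the simple backdoor paths. Count: 2.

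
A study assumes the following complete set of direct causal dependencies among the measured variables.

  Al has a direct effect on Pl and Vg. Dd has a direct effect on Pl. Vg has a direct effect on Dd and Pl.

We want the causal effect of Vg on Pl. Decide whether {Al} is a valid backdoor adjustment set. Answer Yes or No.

Yes

Backdoor paths from Vg to Pl (paths whose first edge points into Vg):
  P1: Vg <- Al -> Pl
Condition 1 (no descendant of Vg in the set): holds — descendants of Vg are {Dd, Pl}; none are in {Al}.
Condition 2 (every backdoor path blocked by {Al}):
  P1: blocked at fork node Al ∈ conditioning set.
{Al} satisfies the backdoor criterion.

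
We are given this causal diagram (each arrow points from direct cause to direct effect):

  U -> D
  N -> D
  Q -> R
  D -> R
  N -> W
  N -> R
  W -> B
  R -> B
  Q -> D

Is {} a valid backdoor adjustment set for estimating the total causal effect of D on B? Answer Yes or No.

Backdoor paths from D to B (paths whose first edge points into D):
  P1: D <- N -> W -> B
  P2: D <- N -> R -> B
  P3: D <- Q -> R <- N -> W -> B
  P4: D <- Q -> R -> B
Condition 1 (no descendant of D in the set): holds — descendants of D are {B, R}; none are in {}.
Condition 2 (every backdoor path blocked by {}):
  P1: open — no interior node is in the conditioning set.
  P2: open — no interior node is in the conditioning set.
  P3: blocked at collider R (neither it nor any descendant is in the conditioning set).
  P4: open — no interior node is in the conditioning set.
{} does not satisfy the backdoor criterion.

No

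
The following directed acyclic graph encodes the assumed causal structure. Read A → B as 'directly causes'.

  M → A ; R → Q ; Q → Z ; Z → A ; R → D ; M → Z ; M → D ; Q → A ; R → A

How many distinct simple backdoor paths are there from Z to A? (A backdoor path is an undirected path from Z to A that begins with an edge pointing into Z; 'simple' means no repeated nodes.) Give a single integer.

A backdoor path from Z to A is any simple undirected path whose first edge points into Z (i.e. leaves Z via a parent).
Parents of Z: {M, Q}.
Enumerating:
  P1: Z <- M -> D <- R -> Q -> A
  P2: Z <- M -> D <- R -> A
  P3: Z <- M -> A
  P4: Z <- Q <- R -> D <- M -> A
  P5: Z <- Q <- R -> A
  P6: Z <- Q -> A
That exhausts the simple backdoor paths. Count: 6.

6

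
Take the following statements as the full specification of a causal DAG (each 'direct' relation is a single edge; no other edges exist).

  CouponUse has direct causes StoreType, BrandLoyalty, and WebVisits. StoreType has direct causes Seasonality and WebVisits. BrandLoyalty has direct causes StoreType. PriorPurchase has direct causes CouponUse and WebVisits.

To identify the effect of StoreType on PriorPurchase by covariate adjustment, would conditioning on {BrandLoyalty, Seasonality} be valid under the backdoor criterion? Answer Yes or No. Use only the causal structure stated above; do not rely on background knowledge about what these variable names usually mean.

Backdoor paths from StoreType to PriorPurchase (paths whose first edge points into StoreType):
  P1: StoreType <- WebVisits -> CouponUse -> PriorPurchase
  P2: StoreType <- WebVisits -> PriorPurchase
Condition 1 (no descendant of StoreType in the set): FAILS — BrandLoyalty is a descendant of StoreType.
Condition 2 (every backdoor path blocked by {BrandLoyalty, Seasonality}):
  P1: open — no interior node is in the conditioning set.
  P2: open — no interior node is in the conditioning set.
{BrandLoyalty, Seasonality} does not satisfy the backdoor criterion.

No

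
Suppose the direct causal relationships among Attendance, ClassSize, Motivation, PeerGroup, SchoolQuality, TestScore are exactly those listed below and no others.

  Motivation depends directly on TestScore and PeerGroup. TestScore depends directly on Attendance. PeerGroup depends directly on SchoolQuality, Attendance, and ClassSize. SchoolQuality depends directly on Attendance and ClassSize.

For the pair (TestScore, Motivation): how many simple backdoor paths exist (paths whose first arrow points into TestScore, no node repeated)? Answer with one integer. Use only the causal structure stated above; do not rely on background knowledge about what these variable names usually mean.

3

A backdoor path from TestScore to Motivation is any simple undirected path whose first edge points into TestScore (i.e. leaves TestScore via a parent).
Parents of TestScore: {Attendance}.
Enumerating:
  P1: TestScore <- Attendance -> SchoolQuality <- ClassSize -> PeerGroup -> Motivation
  P2: TestScore <- Attendance -> SchoolQuality -> PeerGroup -> Motivation
  P3: TestScore <- Attendance -> PeerGroup -> Motivation
That exhausts the simple backdoor paths. Count: 3.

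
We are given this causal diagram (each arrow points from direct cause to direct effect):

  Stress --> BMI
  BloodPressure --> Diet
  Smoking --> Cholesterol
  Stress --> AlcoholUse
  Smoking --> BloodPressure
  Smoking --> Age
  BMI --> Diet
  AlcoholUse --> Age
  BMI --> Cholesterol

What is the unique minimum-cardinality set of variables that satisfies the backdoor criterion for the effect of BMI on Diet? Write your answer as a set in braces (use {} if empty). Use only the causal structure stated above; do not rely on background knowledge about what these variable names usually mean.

Variables eligible for adjustment (non-descendants of BMI, excluding BMI and Diet): {Age, AlcoholUse, BloodPressure, Smoking, Stress}.
Backdoor paths from BMI to Diet:
  P1: BMI <- Stress -> AlcoholUse -> Age <- Smoking -> BloodPressure -> Diet
Each backdoor path contains an unconditioned collider, so every path is already blocked with the empty conditioning set:
  P1: blocked at collider Age (neither it nor any descendant is in the conditioning set).
The empty set is therefore the unique smallest valid set.

{}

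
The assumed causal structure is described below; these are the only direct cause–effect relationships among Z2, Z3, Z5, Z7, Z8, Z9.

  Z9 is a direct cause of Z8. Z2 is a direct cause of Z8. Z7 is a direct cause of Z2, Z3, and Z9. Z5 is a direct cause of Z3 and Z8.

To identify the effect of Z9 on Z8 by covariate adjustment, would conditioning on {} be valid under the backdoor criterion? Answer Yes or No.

No

Backdoor paths from Z9 to Z8 (paths whose first edge points into Z9):
  P1: Z9 <- Z7 -> Z3 <- Z5 -> Z8
  P2: Z9 <- Z7 -> Z2 -> Z8
Condition 1 (no descendant of Z9 in the set): holds — descendants of Z9 are {Z8}; none are in {}.
Condition 2 (every backdoor path blocked by {}):
  P1: blocked at collider Z3 (neither it nor any descendant is in the conditioning set).
  P2: open — no interior node is in the conditioning set.
{} does not satisfy the backdoor criterion.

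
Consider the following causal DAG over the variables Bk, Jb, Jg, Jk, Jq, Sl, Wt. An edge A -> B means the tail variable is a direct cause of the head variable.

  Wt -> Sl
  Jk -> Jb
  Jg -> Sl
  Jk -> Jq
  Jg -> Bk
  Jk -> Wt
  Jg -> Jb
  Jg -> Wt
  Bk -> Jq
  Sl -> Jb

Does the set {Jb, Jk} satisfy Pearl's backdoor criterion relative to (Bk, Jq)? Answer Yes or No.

Yes

Backdoor paths from Bk to Jq (paths whose first edge points into Bk):
  P1: Bk <- Jg -> Wt <- Jk -> Jq
  P2: Bk <- Jg -> Wt -> Sl -> Jb <- Jk -> Jq
  P3: Bk <- Jg -> Sl <- Wt <- Jk -> Jq
  P4: Bk <- Jg -> Sl -> Jb <- Jk -> Jq
  P5: Bk <- Jg -> Jb <- Jk -> Jq
  P6: Bk <- Jg -> Jb <- Sl <- Wt <- Jk -> Jq
Condition 1 (no descendant of Bk in the set): holds — descendants of Bk are {Jq}; none are in {Jb, Jk}.
Condition 2 (every backdoor path blocked by {Jb, Jk}):
  P1: blocked at fork node Jk ∈ conditioning set.
  P2: blocked at fork node Jk ∈ conditioning set.
  P3: blocked at fork node Jk ∈ conditioning set.
  P4: blocked at fork node Jk ∈ conditioning set.
  P5: blocked at fork node Jk ∈ conditioning set.
  P6: blocked at fork node Jk ∈ conditioning set.
{Jb, Jk} satisfies the backdoor criterion.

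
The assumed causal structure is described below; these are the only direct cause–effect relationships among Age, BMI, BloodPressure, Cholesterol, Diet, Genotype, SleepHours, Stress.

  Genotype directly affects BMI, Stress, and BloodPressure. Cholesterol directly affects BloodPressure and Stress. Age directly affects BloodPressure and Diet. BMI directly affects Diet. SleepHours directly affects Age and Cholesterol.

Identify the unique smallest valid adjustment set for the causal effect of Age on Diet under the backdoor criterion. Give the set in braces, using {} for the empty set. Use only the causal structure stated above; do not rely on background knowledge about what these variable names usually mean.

{}

Variables eligible for adjustment (non-descendants of Age, excluding Age and Diet): {BMI, Cholesterol, Genotype, SleepHours, Stress}.
Backdoor paths from Age to Diet:
  P1: Age <- SleepHours -> Cholesterol -> Stress <- Genotype -> BMI -> Diet
  P2: Age <- SleepHours -> Cholesterol -> BloodPressure <- Genotype -> BMI -> Diet
Each backdoor path contains an unconditioned collider, so every path is already blocked with the empty conditioning set:
  P1: blocked at collider Stress (neither it nor any descendant is in the conditioning set).
  P2: blocked at collider BloodPressure (neither it nor any descendant is in the conditioning set).
The empty set is therefore the unique smallest valid set.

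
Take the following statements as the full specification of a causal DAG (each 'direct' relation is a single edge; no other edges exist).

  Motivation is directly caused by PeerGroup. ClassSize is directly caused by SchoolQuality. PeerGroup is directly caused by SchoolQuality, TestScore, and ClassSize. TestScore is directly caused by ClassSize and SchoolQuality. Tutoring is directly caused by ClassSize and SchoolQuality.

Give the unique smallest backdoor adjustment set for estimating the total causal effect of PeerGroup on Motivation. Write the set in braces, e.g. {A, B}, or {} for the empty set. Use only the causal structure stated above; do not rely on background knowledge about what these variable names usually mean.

Variables eligible for adjustment (non-descendants of PeerGroup, excluding PeerGroup and Motivation): {ClassSize, SchoolQuality, TestScore, Tutoring}.
Backdoor paths from PeerGroup to Motivation:
  (none)
With no backdoor paths the empty set already satisfies the criterion, and it is trivially minimal.

{}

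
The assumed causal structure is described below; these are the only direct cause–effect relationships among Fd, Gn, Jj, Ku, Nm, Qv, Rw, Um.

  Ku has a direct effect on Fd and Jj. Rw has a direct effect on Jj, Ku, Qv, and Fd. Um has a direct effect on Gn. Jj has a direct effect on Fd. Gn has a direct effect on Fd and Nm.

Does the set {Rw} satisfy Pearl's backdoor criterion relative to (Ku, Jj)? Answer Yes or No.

Yes

Backdoor paths from Ku to Jj (paths whose first edge points into Ku):
  P1: Ku <- Rw -> Jj
  P2: Ku <- Rw -> Fd <- Jj
Condition 1 (no descendant of Ku in the set): holds — descendants of Ku are {Fd, Jj}; none are in {Rw}.
Condition 2 (every backdoor path blocked by {Rw}):
  P1: blocked at fork node Rw ∈ conditioning set.
  P2: blocked at fork node Rw ∈ conditioning set.
{Rw} satisfies the backdoor criterion.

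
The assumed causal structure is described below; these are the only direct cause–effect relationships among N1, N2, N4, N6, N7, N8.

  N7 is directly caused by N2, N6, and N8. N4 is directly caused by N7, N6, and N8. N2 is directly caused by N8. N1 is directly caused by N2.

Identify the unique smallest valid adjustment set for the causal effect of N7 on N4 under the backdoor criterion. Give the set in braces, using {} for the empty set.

Variables eligible for adjustment (non-descendants of N7, excluding N7 and N4): {N1, N2, N6, N8}.
Backdoor paths from N7 to N4:
  P1: N7 <- N8 -> N4
  P2: N7 <- N2 <- N8 -> N4
  P3: N7 <- N6 -> N4
The empty set is not sufficient: P1 (N7 <- N8 -> N4) has no collider blocking it and no conditioned non-collider, so it is open.
Try {N6, N8}:
  P1: blocked at fork node N8 ∈ conditioning set.
  P2: blocked at fork node N8 ∈ conditioning set.
  P3: blocked at fork node N6 ∈ conditioning set.
{N6, N8} contains no descendant of N7 and blocks every backdoor path.
Every element of {N6, N8} is needed (dropping N6 leaves P3 open; dropping N8 leaves P1 open), so no proper subset is valid.
Among all size-2 subsets of the eligible variables, only {N6, N8} blocks every backdoor path, so it is the unique smallest valid adjustment set.

{N6, N8}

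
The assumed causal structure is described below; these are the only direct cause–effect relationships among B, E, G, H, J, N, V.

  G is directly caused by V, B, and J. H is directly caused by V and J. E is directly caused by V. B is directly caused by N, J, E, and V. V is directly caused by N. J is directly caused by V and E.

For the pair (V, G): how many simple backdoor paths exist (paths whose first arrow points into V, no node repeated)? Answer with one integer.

3

A backdoor path from V to G is any simple undirected path whose first edge points into V (i.e. leaves V via a parent).
Parents of V: {N}.
Enumerating:
  P1: V <- N -> B <- E -> J -> G
  P2: V <- N -> B <- J -> G
  P3: V <- N -> B -> G
That exhausts the simple backdoor paths. Count: 3.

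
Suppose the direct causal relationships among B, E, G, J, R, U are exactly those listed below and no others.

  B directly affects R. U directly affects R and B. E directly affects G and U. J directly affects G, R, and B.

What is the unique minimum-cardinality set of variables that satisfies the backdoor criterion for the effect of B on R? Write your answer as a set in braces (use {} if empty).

Variables eligible for adjustment (non-descendants of B, excluding B and R): {E, G, J, U}.
Backdoor paths from B to R:
  P1: B <- J -> R
  P2: B <- J -> G <- E -> U -> R
  P3: B <- U <- E -> G <- J -> R
  P4: B <- U -> R
The empty set is not sufficient: P1 (B <- J -> R) has no collider blocking it and no conditioned non-collider, so it is open.
Try {J, U}:
  P1: blocked at fork node J ∈ conditioning set.
  P2: blocked at fork node J ∈ conditioning set.
  P3: blocked at chain node U ∈ conditioning set.
  P4: blocked at fork node U ∈ conditioning set.
{J, U} contains no descendant of B and blocks every backdoor path.
Every element of {J, U} is needed (dropping J leaves P1 open; dropping U leaves P4 open), so no proper subset is valid.
Among all size-2 subsets of the eligible variables, only {J, U} blocks every backdoor path, so it is the unique smallest valid adjustment set.

{J, U}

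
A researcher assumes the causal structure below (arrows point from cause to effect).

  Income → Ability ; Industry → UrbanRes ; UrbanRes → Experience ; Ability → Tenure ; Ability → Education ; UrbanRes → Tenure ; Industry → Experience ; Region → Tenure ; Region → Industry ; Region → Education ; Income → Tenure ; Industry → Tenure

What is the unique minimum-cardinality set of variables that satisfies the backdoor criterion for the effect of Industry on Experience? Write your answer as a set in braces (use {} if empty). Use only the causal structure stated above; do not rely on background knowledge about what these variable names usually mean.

{}

Variables eligible for adjustment (non-descendants of Industry, excluding Industry and Experience): {Ability, Education, Income, Region}.
Backdoor paths from Industry to Experience:
  P1: Industry <- Region -> Tenure <- UrbanRes -> Experience
  P2: Industry <- Region -> Education <- Ability <- Income -> Tenure <- UrbanRes -> Experience
  P3: Industry <- Region -> Education <- Ability -> Tenure <- UrbanRes -> Experience
Each backdoor path contains an unconditioned collider, so every path is already blocked with the empty conditioning set:
  P1: blocked at collider Tenure (neither it nor any descendant is in the conditioning set).
  P2: blocked at collider Education (neither it nor any descendant is in the conditioning set).
  P3: blocked at collider Education (neither it nor any descendant is in the conditioning set).
The empty set is therefore the unique smallest valid set.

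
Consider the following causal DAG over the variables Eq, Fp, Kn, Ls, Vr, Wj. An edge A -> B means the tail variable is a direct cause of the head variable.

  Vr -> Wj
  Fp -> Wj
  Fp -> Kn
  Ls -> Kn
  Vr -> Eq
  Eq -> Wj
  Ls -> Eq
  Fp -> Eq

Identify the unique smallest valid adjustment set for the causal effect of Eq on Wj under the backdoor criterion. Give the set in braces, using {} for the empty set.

{Fp, Vr}

Variables eligible for adjustment (non-descendants of Eq, excluding Eq and Wj): {Fp, Kn, Ls, Vr}.
Backdoor paths from Eq to Wj:
  P1: Eq <- Ls -> Kn <- Fp -> Wj
  P2: Eq <- Fp -> Wj
  P3: Eq <- Vr -> Wj
The empty set is not sufficient: P2 (Eq <- Fp -> Wj) has no collider blocking it and no conditioned non-collider, so it is open.
Try {Fp, Vr}:
  P1: blocked at collider Kn (neither it nor any descendant is in the conditioning set).
  P2: blocked at fork node Fp ∈ conditioning set.
  P3: blocked at fork node Vr ∈ conditioning set.
{Fp, Vr} contains no descendant of Eq and blocks every backdoor path.
Every element of {Fp, Vr} is needed (dropping Fp leaves P2 open; dropping Vr leaves P3 open), so no proper subset is valid.
Among all size-2 subsets of the eligible variables, only {Fp, Vr} blocks every backdoor path, so it is the unique smallest valid adjustment set.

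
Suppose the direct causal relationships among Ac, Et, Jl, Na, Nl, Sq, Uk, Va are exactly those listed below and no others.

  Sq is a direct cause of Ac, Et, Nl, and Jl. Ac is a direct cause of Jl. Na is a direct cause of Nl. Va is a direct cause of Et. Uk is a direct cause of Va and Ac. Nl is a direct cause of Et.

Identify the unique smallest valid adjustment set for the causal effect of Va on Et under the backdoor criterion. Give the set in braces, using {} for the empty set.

Variables eligible for adjustment (non-descendants of Va, excluding Va and Et): {Ac, Jl, Na, Nl, Sq, Uk}.
Backdoor paths from Va to Et:
  P1: Va <- Uk -> Ac <- Sq -> Nl -> Et
  P2: Va <- Uk -> Ac <- Sq -> Et
  P3: Va <- Uk -> Ac -> Jl <- Sq -> Nl -> Et
  P4: Va <- Uk -> Ac -> Jl <- Sq -> Et
Each backdoor path contains an unconditioned collider, so every path is already blocked with the empty conditioning set:
  P1: blocked at collider Ac (neither it nor any descendant is in the conditioning set).
  P2: blocked at collider Ac (neither it nor any descendant is in the conditioning set).
  P3: blocked at collider Jl (neither it nor any descendant is in the conditioning set).
  P4: blocked at collider Jl (neither it nor any descendant is in the conditioning set).
The empty set is therefore the unique smallest valid set.

{}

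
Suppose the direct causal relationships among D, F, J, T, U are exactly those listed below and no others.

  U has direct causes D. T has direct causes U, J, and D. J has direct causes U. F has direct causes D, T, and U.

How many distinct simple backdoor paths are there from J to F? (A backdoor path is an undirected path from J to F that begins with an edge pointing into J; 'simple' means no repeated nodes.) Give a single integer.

5

A backdoor path from J to F is any simple undirected path whose first edge points into J (i.e. leaves J via a parent).
Parents of J: {U}.
Enumerating:
  P1: J <- U <- D -> T -> F
  P2: J <- U <- D -> F
  P3: J <- U -> T <- D -> F
  P4: J <- U -> T -> F
  P5: J <- U -> F
That exhausts the simple backdoor paths. Count: 5.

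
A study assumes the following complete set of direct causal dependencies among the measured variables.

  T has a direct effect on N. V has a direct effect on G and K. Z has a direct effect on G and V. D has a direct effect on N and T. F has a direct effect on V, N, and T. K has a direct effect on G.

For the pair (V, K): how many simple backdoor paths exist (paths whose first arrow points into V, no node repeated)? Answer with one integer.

A backdoor path from V to K is any simple undirected path whose first edge points into V (i.e. leaves V via a parent).
Parents of V: {F, Z}.
Enumerating:
  P1: V <- Z -> G <- K
That exhausts the simple backdoor paths. Count: 1.

1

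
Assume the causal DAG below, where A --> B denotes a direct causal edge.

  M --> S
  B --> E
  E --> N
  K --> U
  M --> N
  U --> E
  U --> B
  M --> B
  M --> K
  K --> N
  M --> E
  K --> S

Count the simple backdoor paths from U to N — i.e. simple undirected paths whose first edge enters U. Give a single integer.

A backdoor path from U to N is any simple undirected path whose first edge points into U (i.e. leaves U via a parent).
Parents of U: {K}.
Enumerating:
  P1: U <- K <- M -> B -> E -> N
  P2: U <- K <- M -> E -> N
  P3: U <- K <- M -> N
  P4: U <- K -> S <- M -> B -> E -> N
  P5: U <- K -> S <- M -> E -> N
  P6: U <- K -> S <- M -> N
  P7: U <- K -> N
That exhausts the simple backdoor paths. Count: 7.

7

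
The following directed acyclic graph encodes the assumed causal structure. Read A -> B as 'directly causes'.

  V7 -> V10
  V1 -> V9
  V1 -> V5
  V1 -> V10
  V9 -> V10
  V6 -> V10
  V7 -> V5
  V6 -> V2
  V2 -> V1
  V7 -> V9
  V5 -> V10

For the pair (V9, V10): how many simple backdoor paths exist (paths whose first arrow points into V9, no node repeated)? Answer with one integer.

8

A backdoor path from V9 to V10 is any simple undirected path whose first edge points into V9 (i.e. leaves V9 via a parent).
Parents of V9: {V1, V7}.
Enumerating:
  P1: V9 <- V7 -> V5 <- V1 <- V2 <- V6 -> V10
  P2: V9 <- V7 -> V5 <- V1 -> V10
  P3: V9 <- V7 -> V5 -> V10
  P4: V9 <- V7 -> V10
  P5: V9 <- V1 <- V2 <- V6 -> V10
  P6: V9 <- V1 -> V5 <- V7 -> V10
  P7: V9 <- V1 -> V5 -> V10
  P8: V9 <- V1 -> V10
That exhausts the simple backdoor paths. Count: 8.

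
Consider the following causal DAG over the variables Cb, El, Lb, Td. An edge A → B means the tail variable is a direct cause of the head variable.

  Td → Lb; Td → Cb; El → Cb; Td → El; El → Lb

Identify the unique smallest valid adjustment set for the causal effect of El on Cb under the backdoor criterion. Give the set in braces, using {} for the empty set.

{Td}

Variables eligible for adjustment (non-descendants of El, excluding El and Cb): {Td}.
Backdoor paths from El to Cb:
  P1: El <- Td -> Cb
The empty set is not sufficient: P1 (El <- Td -> Cb) has no collider blocking it and no conditioned non-collider, so it is open.
Try {Td}:
  P1: blocked at fork node Td ∈ conditioning set.
{Td} contains no descendant of El and blocks every backdoor path.
{Td} is the unique smallest valid adjustment set.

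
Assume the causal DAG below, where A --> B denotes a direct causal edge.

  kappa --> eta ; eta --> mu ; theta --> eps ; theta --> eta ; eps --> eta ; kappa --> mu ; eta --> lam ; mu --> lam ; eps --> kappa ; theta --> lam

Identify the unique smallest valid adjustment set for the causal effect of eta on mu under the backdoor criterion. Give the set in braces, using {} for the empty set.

{kappa}

Variables eligible for adjustment (non-descendants of eta, excluding eta and mu): {eps, kappa, theta}.
Backdoor paths from eta to mu:
  P1: eta <- theta -> eps -> kappa -> mu
  P2: eta <- theta -> lam <- mu
  P3: eta <- eps <- theta -> lam <- mu
  P4: eta <- eps -> kappa -> mu
  P5: eta <- kappa <- eps <- theta -> lam <- mu
  P6: eta <- kappa -> mu
The empty set is not sufficient: P1 (eta <- theta -> eps -> kappa -> mu) has no collider blocking it and no conditioned non-collider, so it is open.
Try {kappa}:
  P1: blocked at chain node kappa ∈ conditioning set.
  P2: blocked at collider lam (neither it nor any descendant is in the conditioning set).
  P3: blocked at collider lam (neither it nor any descendant is in the conditioning set).
  P4: blocked at chain node kappa ∈ conditioning set.
  P5: blocked at chain node kappa ∈ conditioning set.
  P6: blocked at fork node kappa ∈ conditioning set.
{kappa} contains no descendant of eta and blocks every backdoor path.
No other singleton works — e.g. {theta} leaves P4 open — so {kappa} is the unique smallest valid adjustment set.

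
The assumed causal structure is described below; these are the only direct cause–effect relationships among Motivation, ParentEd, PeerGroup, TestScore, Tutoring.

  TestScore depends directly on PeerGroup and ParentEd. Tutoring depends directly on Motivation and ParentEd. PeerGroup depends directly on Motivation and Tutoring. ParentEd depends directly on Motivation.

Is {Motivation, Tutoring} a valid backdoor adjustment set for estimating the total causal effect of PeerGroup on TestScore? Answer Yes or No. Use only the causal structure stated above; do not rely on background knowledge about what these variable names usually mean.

Backdoor paths from PeerGroup to TestScore (paths whose first edge points into PeerGroup):
  P1: PeerGroup <- Motivation -> ParentEd -> TestScore
  P2: PeerGroup <- Motivation -> Tutoring <- ParentEd -> TestScore
  P3: PeerGroup <- Tutoring <- Motivation -> ParentEd -> TestScore
  P4: PeerGroup <- Tutoring <- ParentEd -> TestScore
Condition 1 (no descendant of PeerGroup in the set): holds — descendants of PeerGroup are {TestScore}; none are in {Motivation, Tutoring}.
Condition 2 (every backdoor path blocked by {Motivation, Tutoring}):
  P1: blocked at fork node Motivation ∈ conditioning set.
  P2: blocked at fork node Motivation ∈ conditioning set.
  P3: blocked at chain node Tutoring ∈ conditioning set.
  P4: blocked at chain node Tutoring ∈ conditioning set.
{Motivation, Tutoring} satisfies the backdoor criterion.

Yes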